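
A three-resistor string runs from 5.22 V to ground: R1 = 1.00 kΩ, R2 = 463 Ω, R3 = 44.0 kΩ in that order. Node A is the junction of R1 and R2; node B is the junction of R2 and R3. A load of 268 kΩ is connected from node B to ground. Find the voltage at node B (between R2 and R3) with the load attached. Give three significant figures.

At node B, R3 is in parallel with the load: R3‖R_L = 37790 Ω.
Below node A the resistance is R2 + (R3‖R_L) = 38260 Ω, so V_A = 5.22 × 38260/39260 = 5.087 V.
Then V_B = V_A × (R3‖R_L)/(R2 + R3‖R_L) = 5.087 × 37790/38260 = 5.03 V.

V ≈ 5.03 V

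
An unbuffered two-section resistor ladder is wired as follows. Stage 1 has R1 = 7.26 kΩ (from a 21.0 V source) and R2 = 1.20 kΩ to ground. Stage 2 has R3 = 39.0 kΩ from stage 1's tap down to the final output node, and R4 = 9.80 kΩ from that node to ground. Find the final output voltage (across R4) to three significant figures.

V_out ≈ 0.586 V

Stage 2 presents R3+R4 = 48.80 kΩ as a load on stage 1's tap.
Stage 1's lower leg becomes R2‖(R3+R4) = 1.171 kΩ, so V_mid = 21.0 × 1.171/8.431 = 2.917 V.
Stage 2 is itself unloaded: V_out = V_mid × R4/(R3+R4) = 2.917 × 9.80/48.80 = 0.586 V.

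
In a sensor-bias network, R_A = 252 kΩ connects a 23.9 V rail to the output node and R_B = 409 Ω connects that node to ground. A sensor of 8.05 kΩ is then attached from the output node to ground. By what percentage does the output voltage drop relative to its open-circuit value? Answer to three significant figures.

The divider's output (Thévenin) resistance is R_A‖R_B = 408.3 Ω.
Fractional drop under load = R_th/(R_th + R_L) = 408.3 / (408.3 + 8050) = 0.04828.
So the output falls by 4.83 %.

4.83 %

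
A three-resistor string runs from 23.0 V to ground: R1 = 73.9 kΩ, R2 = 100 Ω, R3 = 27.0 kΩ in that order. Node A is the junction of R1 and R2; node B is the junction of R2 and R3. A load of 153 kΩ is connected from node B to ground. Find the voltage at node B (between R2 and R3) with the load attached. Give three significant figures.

At node B, R3 is in parallel with the load: R3‖R_L = 22950 Ω.
Below node A the resistance is R2 + (R3‖R_L) = 23050 Ω, so V_A = 23.0 × 23050/96950 = 5.468 V.
Then V_B = V_A × (R3‖R_L)/(R2 + R3‖R_L) = 5.468 × 22950/23050 = 5.44 V.

V ≈ 5.44 V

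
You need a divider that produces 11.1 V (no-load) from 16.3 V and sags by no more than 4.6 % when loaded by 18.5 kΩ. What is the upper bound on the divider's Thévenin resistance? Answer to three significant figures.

Loading drop = R_th/(R_th + R_L) ≤ 0.0460, so R_th ≤ R_L · ε/(1−ε) = 18.5 kΩ × 0.0460/0.9540 = 892 Ω.

R_th ≤ 892 Ω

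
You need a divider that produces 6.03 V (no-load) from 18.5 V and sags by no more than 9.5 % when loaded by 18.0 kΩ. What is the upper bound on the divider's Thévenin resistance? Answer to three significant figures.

Loading drop = R_th/(R_th + R_L) ≤ 0.0950, so R_th ≤ R_L · ε/(1−ε) = 18.0 kΩ × 0.0950/0.9050 = 1.89 kΩ.

R_th ≤ 1.89 kΩ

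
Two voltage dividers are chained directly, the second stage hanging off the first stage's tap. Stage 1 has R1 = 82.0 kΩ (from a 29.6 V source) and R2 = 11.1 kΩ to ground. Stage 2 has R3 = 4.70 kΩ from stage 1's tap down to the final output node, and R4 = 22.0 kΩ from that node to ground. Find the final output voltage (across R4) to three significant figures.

V_out ≈ 2.13 V

Stage 2 presents R3+R4 = 26.70 kΩ as a load on stage 1's tap.
Stage 1's lower leg becomes R2‖(R3+R4) = 7.840 kΩ, so V_mid = 29.6 × 7.840/89.84 = 2.583 V.
Stage 2 is itself unloaded: V_out = V_mid × R4/(R3+R4) = 2.583 × 22.0/26.70 = 2.13 V.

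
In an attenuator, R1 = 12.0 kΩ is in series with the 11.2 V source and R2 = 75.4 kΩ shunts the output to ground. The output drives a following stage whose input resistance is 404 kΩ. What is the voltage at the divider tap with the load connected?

The load sits in parallel with R2: R2‖R_L = (75.4 × 404) / (75.4 + 404) = 63.54 kΩ.
V_out = 11.2 × 63.54 / (12.0 + 63.54) = 11.2 × 63.54/75.54 = 9.42 V.
(Unloaded it would have been 9.66 V.)

V_out ≈ 9.42 V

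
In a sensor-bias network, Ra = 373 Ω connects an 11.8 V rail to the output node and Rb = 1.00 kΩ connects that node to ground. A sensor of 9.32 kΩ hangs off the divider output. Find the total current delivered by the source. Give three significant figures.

I ≈ 9.25 mA

Rb‖R_L = 903.1 Ω, so the source sees Ra + Rb‖R_L = 1276 Ω.
I = 11.8 V / 1276 Ω = 9.25 mA.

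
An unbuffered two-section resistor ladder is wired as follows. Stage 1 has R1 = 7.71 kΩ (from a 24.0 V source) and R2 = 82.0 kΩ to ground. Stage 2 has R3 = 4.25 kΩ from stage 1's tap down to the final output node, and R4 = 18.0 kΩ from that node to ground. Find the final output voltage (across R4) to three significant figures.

Stage 2 presents R3+R4 = 22.25 kΩ as a load on stage 1's tap.
Stage 1's lower leg becomes R2‖(R3+R4) = 17.50 kΩ, so V_mid = 24.0 × 17.50/25.21 = 16.66 V.
Stage 2 is itself unloaded: V_out = V_mid × R4/(R3+R4) = 16.66 × 18.0/22.25 = 13.5 V.

V_out ≈ 13.5 V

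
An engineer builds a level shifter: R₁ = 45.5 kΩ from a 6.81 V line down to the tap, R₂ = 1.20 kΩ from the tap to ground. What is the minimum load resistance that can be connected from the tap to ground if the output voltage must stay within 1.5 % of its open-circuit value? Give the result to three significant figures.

Output resistance R_th = R₁‖R₂ = (45.5 × 1.20)/46.70 = 1.169 kΩ.
The fractional drop is R_th/(R_th + R_L); requiring this ≤ 0.0150 gives R_L ≥ R_th(1/0.0150 − 1) = 1.169 × 65.67 = 76.8 kΩ.

R_L(min) ≈ 76.8 kΩ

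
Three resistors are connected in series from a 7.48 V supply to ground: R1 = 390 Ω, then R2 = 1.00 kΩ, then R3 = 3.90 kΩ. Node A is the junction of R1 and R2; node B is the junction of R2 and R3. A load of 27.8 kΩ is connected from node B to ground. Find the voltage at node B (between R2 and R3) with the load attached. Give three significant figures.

V ≈ 5.32 V

At node B, R3 is in parallel with the load: R3‖R_L = 3420 Ω.
Below node A the resistance is R2 + (R3‖R_L) = 4420 Ω, so V_A = 7.48 × 4420/4810 = 6.874 V.
Then V_B = V_A × (R3‖R_L)/(R2 + R3‖R_L) = 6.874 × 3420/4420 = 5.32 V.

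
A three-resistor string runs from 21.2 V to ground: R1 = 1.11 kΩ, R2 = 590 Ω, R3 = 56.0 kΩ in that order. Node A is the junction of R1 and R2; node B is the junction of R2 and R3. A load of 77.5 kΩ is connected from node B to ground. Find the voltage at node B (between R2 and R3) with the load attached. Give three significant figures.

At node B, R3 is in parallel with the load: R3‖R_L = 32510 Ω.
Below node A the resistance is R2 + (R3‖R_L) = 33100 Ω, so V_A = 21.2 × 33100/34210 = 20.51 V.
Then V_B = V_A × (R3‖R_L)/(R2 + R3‖R_L) = 20.51 × 32510/33100 = 20.1 V.

V ≈ 20.1 V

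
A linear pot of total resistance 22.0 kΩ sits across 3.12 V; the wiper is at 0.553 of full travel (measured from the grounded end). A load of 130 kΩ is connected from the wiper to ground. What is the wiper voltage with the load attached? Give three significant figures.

V ≈ 1.66 V

The wiper splits the pot into (1−α)R = 9.834 kΩ above and αR = 12.17 kΩ below.
Lower section ‖ load = 11.12 kΩ.
V_wiper = 3.12 × 11.12/(9.834 + 11.12) = 1.66 V.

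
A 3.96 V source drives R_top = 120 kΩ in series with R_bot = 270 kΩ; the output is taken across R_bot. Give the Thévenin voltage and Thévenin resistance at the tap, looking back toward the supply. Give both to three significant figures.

V_th is the open-circuit tap voltage: 3.96 × 270/(120 + 270) = 2.74 V.
With the supply zeroed, R_top and R_bot appear in parallel from the tap: R_th = R_top‖R_bot = (120 × 270)/390.0 = 83.1 kΩ.

V_th = 2.74 V, R_th = 83.1 kΩ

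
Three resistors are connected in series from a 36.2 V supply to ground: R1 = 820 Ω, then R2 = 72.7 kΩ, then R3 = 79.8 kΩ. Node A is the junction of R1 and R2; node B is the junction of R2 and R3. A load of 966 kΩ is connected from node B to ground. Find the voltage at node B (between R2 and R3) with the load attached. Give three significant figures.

At node B, R3 is in parallel with the load: R3‖R_L = 73710 Ω.
Below node A the resistance is R2 + (R3‖R_L) = 146400 Ω, so V_A = 36.2 × 146400/147200 = 36.00 V.
Then V_B = V_A × (R3‖R_L)/(R2 + R3‖R_L) = 36.00 × 73710/146400 = 18.1 V.

V ≈ 18.1 V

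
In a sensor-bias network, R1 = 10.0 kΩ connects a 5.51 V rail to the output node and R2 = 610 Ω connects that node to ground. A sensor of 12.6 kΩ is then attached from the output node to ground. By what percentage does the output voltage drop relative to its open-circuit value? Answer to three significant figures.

The divider's output (Thévenin) resistance is R1‖R2 = 574.9 Ω.
Fractional drop under load = R_th/(R_th + R_L) = 574.9 / (574.9 + 12600) = 0.04364.
So the output falls by 4.36 %.

4.36 %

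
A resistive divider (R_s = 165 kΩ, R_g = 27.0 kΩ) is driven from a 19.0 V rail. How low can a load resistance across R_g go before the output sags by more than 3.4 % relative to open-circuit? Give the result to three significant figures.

R_L(min) ≈ 659 kΩ

Output resistance R_th = R_s‖R_g = (165 × 27.0)/192.0 = 23.20 kΩ.
The fractional drop is R_th/(R_th + R_L); requiring this ≤ 0.0340 gives R_L ≥ R_th(1/0.0340 − 1) = 23.20 × 28.41 = 659 kΩ.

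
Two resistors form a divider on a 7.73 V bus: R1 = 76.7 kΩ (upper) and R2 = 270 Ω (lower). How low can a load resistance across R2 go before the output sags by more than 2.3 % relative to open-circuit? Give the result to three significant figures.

R_L(min) ≈ 11.4 kΩ

Output resistance R_th = R1‖R2 = (76700 × 270)/76970 = 269.1 Ω.
The fractional drop is R_th/(R_th + R_L); requiring this ≤ 0.0230 gives R_L ≥ R_th(1/0.0230 − 1) = 269.1 × 42.48 = 11.4 kΩ.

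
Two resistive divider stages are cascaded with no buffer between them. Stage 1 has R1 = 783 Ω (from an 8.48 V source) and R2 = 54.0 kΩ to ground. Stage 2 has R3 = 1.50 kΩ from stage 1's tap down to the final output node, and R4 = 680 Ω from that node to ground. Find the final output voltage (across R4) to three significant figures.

Stage 2 presents R3+R4 = 2180 Ω as a load on stage 1's tap.
Stage 1's lower leg becomes R2‖(R3+R4) = 2095 Ω, so V_mid = 8.48 × 2095/2878 = 6.173 V.
Stage 2 is itself unloaded: V_out = V_mid × R4/(R3+R4) = 6.173 × 680/2180 = 1.93 V.

V_out ≈ 1.93 V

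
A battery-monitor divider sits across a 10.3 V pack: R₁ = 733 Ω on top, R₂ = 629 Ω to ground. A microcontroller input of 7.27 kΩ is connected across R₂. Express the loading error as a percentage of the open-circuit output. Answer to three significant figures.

The divider's output (Thévenin) resistance is R₁‖R₂ = 338.5 Ω.
Fractional drop under load = R_th/(R_th + R_L) = 338.5 / (338.5 + 7270) = 0.04449.
So the output falls by 4.45 %.

4.45 %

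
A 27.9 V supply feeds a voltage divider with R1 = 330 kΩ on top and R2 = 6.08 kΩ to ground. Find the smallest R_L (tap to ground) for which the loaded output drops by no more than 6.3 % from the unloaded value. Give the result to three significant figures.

R_L(min) ≈ 88.8 kΩ

Output resistance R_th = R1‖R2 = (330 × 6.08)/336.1 = 5.970 kΩ.
The fractional drop is R_th/(R_th + R_L); requiring this ≤ 0.0630 gives R_L ≥ R_th(1/0.0630 − 1) = 5.970 × 14.87 = 88.8 kΩ.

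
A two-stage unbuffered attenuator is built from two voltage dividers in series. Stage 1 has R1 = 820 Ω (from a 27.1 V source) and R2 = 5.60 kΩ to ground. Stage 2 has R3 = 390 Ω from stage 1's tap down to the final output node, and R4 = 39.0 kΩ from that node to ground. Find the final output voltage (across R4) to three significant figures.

V_out ≈ 23.0 V

Stage 2 presents R3+R4 = 39390 Ω as a load on stage 1's tap.
Stage 1's lower leg becomes R2‖(R3+R4) = 4903 Ω, so V_mid = 27.1 × 4903/5723 = 23.22 V.
Stage 2 is itself unloaded: V_out = V_mid × R4/(R3+R4) = 23.22 × 39000/39390 = 23.0 V.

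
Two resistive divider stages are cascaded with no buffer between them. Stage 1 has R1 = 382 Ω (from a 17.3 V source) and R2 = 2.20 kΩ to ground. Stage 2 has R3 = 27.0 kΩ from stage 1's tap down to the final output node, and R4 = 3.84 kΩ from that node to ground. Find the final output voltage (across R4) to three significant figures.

Stage 2 presents R3+R4 = 30840 Ω as a load on stage 1's tap.
Stage 1's lower leg becomes R2‖(R3+R4) = 2054 Ω, so V_mid = 17.3 × 2054/2436 = 14.59 V.
Stage 2 is itself unloaded: V_out = V_mid × R4/(R3+R4) = 14.59 × 3840/30840 = 1.82 V.

V_out ≈ 1.82 V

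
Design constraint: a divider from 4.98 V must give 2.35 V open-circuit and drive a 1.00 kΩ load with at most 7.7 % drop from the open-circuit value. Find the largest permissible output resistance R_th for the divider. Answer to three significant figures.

Loading drop = R_th/(R_th + R_L) ≤ 0.0770, so R_th ≤ R_L · ε/(1−ε) = 1.00 kΩ × 0.0770/0.9230 = 83.4 Ω.

R_th ≤ 83.4 Ω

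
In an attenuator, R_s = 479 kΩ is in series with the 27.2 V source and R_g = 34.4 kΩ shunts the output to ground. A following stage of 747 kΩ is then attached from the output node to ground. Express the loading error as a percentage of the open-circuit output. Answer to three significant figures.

4.12 %

The divider's output (Thévenin) resistance is R_s‖R_g = 32.10 kΩ.
Fractional drop under load = R_th/(R_th + R_L) = 32.10 / (32.10 + 747) = 0.04120.
So the output falls by 4.12 %.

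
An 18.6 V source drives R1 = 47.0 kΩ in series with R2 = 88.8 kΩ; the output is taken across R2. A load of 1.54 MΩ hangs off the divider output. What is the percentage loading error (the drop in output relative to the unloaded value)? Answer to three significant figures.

The divider's output (Thévenin) resistance is R1‖R2 = 30.73 kΩ.
Fractional drop under load = R_th/(R_th + R_L) = 30.73 / (30.73 + 1540) = 0.01957.
So the output falls by 1.96 %.

1.96 %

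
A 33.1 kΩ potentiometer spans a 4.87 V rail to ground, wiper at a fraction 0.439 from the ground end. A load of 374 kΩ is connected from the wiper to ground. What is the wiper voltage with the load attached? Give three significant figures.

The wiper splits the pot into (1−α)R = 18.57 kΩ above and αR = 14.53 kΩ below.
Lower section ‖ load = 13.99 kΩ.
V_wiper = 4.87 × 13.99/(18.57 + 13.99) = 2.09 V.

V ≈ 2.09 V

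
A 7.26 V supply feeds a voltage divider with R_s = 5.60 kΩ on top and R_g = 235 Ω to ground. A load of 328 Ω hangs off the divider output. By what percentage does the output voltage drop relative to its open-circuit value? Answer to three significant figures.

40.7 %

The divider's output (Thévenin) resistance is R_s‖R_g = 225.5 Ω.
Fractional drop under load = R_th/(R_th + R_L) = 225.5 / (225.5 + 328) = 0.4074.
So the output falls by 40.7 %.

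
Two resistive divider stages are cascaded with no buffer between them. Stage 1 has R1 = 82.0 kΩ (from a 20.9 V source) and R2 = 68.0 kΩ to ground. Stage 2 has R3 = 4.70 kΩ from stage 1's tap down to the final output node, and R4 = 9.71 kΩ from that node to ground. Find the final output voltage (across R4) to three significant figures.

V_out ≈ 1.78 V

Stage 2 presents R3+R4 = 14.41 kΩ as a load on stage 1's tap.
Stage 1's lower leg becomes R2‖(R3+R4) = 11.89 kΩ, so V_mid = 20.9 × 11.89/93.89 = 2.647 V.
Stage 2 is itself unloaded: V_out = V_mid × R4/(R3+R4) = 2.647 × 9.71/14.41 = 1.78 V.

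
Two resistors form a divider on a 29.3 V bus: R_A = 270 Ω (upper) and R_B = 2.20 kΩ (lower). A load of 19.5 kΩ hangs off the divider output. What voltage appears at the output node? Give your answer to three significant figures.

V_out ≈ 25.8 V

The load sits in parallel with R_B: R_B‖R_L = (2200 × 19500) / (2200 + 19500) = 1977 Ω.
V_out = 29.3 × 1977 / (270 + 1977) = 29.3 × 1977/2247 = 25.8 V.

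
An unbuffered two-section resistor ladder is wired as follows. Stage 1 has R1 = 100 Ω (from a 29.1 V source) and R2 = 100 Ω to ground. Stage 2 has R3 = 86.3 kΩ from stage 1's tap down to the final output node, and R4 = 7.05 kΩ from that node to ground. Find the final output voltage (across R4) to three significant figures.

V_out ≈ 1.10 V

Stage 2 presents R3+R4 = 93350 Ω as a load on stage 1's tap.
Stage 1's lower leg becomes R2‖(R3+R4) = 99.89 Ω, so V_mid = 29.1 × 99.89/199.9 = 14.54 V.
Stage 2 is itself unloaded: V_out = V_mid × R4/(R3+R4) = 14.54 × 7050/93350 = 1.10 V.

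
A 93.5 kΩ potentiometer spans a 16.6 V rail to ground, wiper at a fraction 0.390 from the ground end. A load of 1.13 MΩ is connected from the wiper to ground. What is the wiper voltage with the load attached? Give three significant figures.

V ≈ 6.35 V

The wiper splits the pot into (1−α)R = 57.03 kΩ above and αR = 36.47 kΩ below.
Lower section ‖ load = 35.33 kΩ.
V_wiper = 16.6 × 35.33/(57.03 + 35.33) = 6.35 V.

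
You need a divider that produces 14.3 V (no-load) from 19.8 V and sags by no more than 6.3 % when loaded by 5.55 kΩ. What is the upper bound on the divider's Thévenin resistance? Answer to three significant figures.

R_th ≤ 373 Ω

Loading drop = R_th/(R_th + R_L) ≤ 0.0630, so R_th ≤ R_L · ε/(1−ε) = 5.55 kΩ × 0.0630/0.9370 = 373 Ω.
(Any R1, R2 with R2/(R1+R2) = 0.722 and R1‖R2 ≤ 373 Ω will meet the spec.)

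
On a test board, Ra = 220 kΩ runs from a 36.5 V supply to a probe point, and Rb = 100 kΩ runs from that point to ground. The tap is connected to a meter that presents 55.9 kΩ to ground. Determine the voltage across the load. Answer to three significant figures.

The load sits in parallel with Rb: Rb‖R_L = (100 × 55.9) / (100 + 55.9) = 35.86 kΩ.
V_out = 36.5 × 35.86 / (220 + 35.86) = 36.5 × 35.86/255.9 = 5.12 V.
(Unloaded it would have been 11.4 V.)

V_out ≈ 5.12 V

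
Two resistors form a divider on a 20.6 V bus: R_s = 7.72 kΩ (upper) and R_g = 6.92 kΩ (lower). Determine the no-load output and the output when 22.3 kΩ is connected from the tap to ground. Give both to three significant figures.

Unloaded: 9.74 V; loaded: 8.37 V

Open-circuit: V = 20.6 × 6.92/(7.72 + 6.92) = 9.74 V.
With the load, R_g becomes R_g‖R_L = 5.281 kΩ, so V = 20.6 × 5.281/13.00 = 8.37 V.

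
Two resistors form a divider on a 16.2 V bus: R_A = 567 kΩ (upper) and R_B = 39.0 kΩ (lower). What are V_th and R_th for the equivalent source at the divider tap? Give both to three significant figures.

V_th is the open-circuit tap voltage: 16.2 × 39.0/(567 + 39.0) = 1.04 V.
With the supply zeroed, R_A and R_B appear in parallel from the tap: R_th = R_A‖R_B = (567 × 39.0)/606.0 = 36.5 kΩ.

V_th = 1.04 V, R_th = 36.5 kΩ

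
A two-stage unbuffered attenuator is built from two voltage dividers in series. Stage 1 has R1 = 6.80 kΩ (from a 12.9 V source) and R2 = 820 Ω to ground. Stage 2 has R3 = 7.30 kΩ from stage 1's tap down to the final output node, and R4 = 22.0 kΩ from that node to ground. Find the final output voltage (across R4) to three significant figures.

Stage 2 presents R3+R4 = 29300 Ω as a load on stage 1's tap.
Stage 1's lower leg becomes R2‖(R3+R4) = 797.7 Ω, so V_mid = 12.9 × 797.7/7598 = 1.354 V.
Stage 2 is itself unloaded: V_out = V_mid × R4/(R3+R4) = 1.354 × 22000/29300 = 1.02 V.

V_out ≈ 1.02 V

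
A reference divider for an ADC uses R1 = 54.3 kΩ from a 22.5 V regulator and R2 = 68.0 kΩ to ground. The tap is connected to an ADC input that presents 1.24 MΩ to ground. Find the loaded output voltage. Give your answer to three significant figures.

V_out ≈ 12.2 V

The load sits in parallel with R2: R2‖R_L = (68.0 × 1240) / (68.0 + 1240) = 64.46 kΩ.
V_out = 22.5 × 64.46 / (54.3 + 64.46) = 22.5 × 64.46/118.8 = 12.2 V.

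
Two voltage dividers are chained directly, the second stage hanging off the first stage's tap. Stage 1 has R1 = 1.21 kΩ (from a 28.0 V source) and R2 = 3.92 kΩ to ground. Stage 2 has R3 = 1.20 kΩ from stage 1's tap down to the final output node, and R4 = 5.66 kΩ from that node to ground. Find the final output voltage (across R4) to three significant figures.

Stage 2 presents R3+R4 = 6.860 kΩ as a load on stage 1's tap.
Stage 1's lower leg becomes R2‖(R3+R4) = 2.495 kΩ, so V_mid = 28.0 × 2.495/3.705 = 18.85 V.
Stage 2 is itself unloaded: V_out = V_mid × R4/(R3+R4) = 18.85 × 5.66/6.860 = 15.6 V.

V_out ≈ 15.6 V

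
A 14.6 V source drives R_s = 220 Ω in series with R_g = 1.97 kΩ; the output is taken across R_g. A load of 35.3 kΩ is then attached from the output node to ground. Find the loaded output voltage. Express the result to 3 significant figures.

V_out ≈ 13.1 V

The load sits in parallel with R_g: R_g‖R_L = (1970 × 35300) / (1970 + 35300) = 1866 Ω.
V_out = 14.6 × 1866 / (220 + 1866) = 14.6 × 1866/2086 = 13.1 V.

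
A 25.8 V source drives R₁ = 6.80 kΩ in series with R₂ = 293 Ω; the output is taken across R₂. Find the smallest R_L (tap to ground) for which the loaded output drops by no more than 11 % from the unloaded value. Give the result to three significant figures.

Output resistance R_th = R₁‖R₂ = (6800 × 293)/7093 = 280.9 Ω.
The fractional drop is R_th/(R_th + R_L); requiring this ≤ 0.110 gives R_L ≥ R_th(1/0.110 − 1) = 280.9 × 8.091 = 2.27 kΩ.

R_L(min) ≈ 2.27 kΩ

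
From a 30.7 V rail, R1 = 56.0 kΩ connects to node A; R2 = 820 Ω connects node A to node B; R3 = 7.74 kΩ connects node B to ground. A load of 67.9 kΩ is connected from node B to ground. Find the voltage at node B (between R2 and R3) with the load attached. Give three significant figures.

V ≈ 3.34 V

At node B, R3 is in parallel with the load: R3‖R_L = 6948 Ω.
Below node A the resistance is R2 + (R3‖R_L) = 7768 Ω, so V_A = 30.7 × 7768/63770 = 3.740 V.
Then V_B = V_A × (R3‖R_L)/(R2 + R3‖R_L) = 3.740 × 6948/7768 = 3.34 V.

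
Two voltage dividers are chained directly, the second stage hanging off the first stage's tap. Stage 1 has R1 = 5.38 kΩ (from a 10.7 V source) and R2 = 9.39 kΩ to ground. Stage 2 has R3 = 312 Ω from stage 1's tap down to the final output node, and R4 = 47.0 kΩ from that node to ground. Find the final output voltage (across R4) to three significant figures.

Stage 2 presents R3+R4 = 47310 Ω as a load on stage 1's tap.
Stage 1's lower leg becomes R2‖(R3+R4) = 7835 Ω, so V_mid = 10.7 × 7835/13210 = 6.344 V.
Stage 2 is itself unloaded: V_out = V_mid × R4/(R3+R4) = 6.344 × 47000/47310 = 6.30 V.

V_out ≈ 6.30 V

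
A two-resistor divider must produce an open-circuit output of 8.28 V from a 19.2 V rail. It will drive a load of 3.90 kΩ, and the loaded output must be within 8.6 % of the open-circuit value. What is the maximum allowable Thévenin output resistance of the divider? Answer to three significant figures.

R_th ≤ 367 Ω

Loading drop = R_th/(R_th + R_L) ≤ 0.0860, so R_th ≤ R_L · ε/(1−ε) = 3.90 kΩ × 0.0860/0.9140 = 367 Ω.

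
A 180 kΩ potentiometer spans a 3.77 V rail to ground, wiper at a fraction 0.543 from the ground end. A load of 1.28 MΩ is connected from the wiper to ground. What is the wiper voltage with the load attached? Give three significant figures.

V ≈ 1.98 V

The wiper splits the pot into (1−α)R = 82.26 kΩ above and αR = 97.74 kΩ below.
Lower section ‖ load = 90.81 kΩ.
V_wiper = 3.77 × 90.81/(82.26 + 90.81) = 1.98 V.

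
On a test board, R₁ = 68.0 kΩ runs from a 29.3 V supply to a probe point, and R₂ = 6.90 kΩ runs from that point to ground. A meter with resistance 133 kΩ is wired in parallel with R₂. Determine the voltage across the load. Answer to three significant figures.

V_out ≈ 2.58 V

The load sits in parallel with R₂: R₂‖R_L = (6.90 × 133) / (6.90 + 133) = 6.560 kΩ.
V_out = 29.3 × 6.560 / (68.0 + 6.560) = 29.3 × 6.560/74.56 = 2.58 V.
(Unloaded it would have been 2.70 V.)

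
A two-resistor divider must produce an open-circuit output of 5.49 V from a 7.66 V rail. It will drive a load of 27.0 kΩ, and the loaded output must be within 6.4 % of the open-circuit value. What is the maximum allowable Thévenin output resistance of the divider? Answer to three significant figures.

R_th ≤ 1.85 kΩ

Loading drop = R_th/(R_th + R_L) ≤ 0.0640, so R_th ≤ R_L · ε/(1−ε) = 27.0 kΩ × 0.0640/0.9360 = 1.85 kΩ.
(Any R1, R2 with R2/(R1+R2) = 0.717 and R1‖R2 ≤ 1.85 kΩ will meet the spec.)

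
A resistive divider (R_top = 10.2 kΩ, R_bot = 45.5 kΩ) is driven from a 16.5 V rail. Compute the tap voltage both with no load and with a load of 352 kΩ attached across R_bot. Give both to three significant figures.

Unloaded: 13.5 V; loaded: 13.2 V

Open-circuit: V = 16.5 × 45.5/(10.2 + 45.5) = 13.5 V.
With the load, R_bot becomes R_bot‖R_L = 40.29 kΩ, so V = 16.5 × 40.29/50.49 = 13.2 V.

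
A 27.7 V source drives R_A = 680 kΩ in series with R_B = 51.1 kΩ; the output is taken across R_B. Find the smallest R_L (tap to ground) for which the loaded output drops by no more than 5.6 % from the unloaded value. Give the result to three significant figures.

Output resistance R_th = R_A‖R_B = (680 × 51.1)/731.1 = 47.53 kΩ.
The fractional drop is R_th/(R_th + R_L); requiring this ≤ 0.0560 gives R_L ≥ R_th(1/0.0560 − 1) = 47.53 × 16.86 = 801 kΩ.

R_L(min) ≈ 801 kΩ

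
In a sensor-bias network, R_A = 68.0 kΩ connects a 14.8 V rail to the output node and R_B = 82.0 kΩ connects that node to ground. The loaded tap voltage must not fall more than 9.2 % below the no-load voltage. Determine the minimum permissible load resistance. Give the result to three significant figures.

Output resistance R_th = R_A‖R_B = (68.0 × 82.0)/150.0 = 37.17 kΩ.
The fractional drop is R_th/(R_th + R_L); requiring this ≤ 0.0920 gives R_L ≥ R_th(1/0.0920 − 1) = 37.17 × 9.870 = 367 kΩ.

R_L(min) ≈ 367 kΩ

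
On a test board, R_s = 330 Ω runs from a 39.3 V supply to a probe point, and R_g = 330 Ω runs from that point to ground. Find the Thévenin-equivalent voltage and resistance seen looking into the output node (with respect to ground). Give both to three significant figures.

V_th = 19.6 V, R_th = 165 Ω

V_th is the open-circuit tap voltage: 39.3 × 330/(330 + 330) = 19.6 V.
With the supply zeroed, R_s and R_g appear in parallel from the tap: R_th = R_s‖R_g = (330 × 330)/660.0 = 165 Ω.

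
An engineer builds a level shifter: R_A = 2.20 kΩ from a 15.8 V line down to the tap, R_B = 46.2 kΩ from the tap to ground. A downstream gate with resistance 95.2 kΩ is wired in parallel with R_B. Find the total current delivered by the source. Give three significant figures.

R_B‖R_L = 31.10 kΩ, so the source sees R_A + R_B‖R_L = 33.30 kΩ.
I = 15.8 V / 33.30 kΩ = 0.474 mA.

I ≈ 0.474 mA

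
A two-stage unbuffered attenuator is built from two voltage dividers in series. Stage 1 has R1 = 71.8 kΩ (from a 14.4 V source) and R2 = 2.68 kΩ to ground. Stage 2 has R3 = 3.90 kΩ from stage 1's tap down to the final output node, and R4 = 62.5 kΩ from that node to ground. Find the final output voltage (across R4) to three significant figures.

V_out ≈ 0.469 V

Stage 2 presents R3+R4 = 66.40 kΩ as a load on stage 1's tap.
Stage 1's lower leg becomes R2‖(R3+R4) = 2.576 kΩ, so V_mid = 14.4 × 2.576/74.38 = 0.4987 V.
Stage 2 is itself unloaded: V_out = V_mid × R4/(R3+R4) = 0.4987 × 62.5/66.40 = 0.469 V.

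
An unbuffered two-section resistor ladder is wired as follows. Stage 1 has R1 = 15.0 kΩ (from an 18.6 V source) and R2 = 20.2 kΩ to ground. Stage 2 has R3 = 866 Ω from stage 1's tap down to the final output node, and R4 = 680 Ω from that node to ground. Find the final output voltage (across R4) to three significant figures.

Stage 2 presents R3+R4 = 1546 Ω as a load on stage 1's tap.
Stage 1's lower leg becomes R2‖(R3+R4) = 1436 Ω, so V_mid = 18.6 × 1436/16440 = 1.625 V.
Stage 2 is itself unloaded: V_out = V_mid × R4/(R3+R4) = 1.625 × 680/1546 = 0.715 V.

V_out ≈ 0.715 V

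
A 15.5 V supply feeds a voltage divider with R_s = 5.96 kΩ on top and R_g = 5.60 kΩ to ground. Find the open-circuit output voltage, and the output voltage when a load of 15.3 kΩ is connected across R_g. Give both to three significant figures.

Unloaded: 7.51 V; loaded: 6.32 V

Open-circuit: V = 15.5 × 5.60/(5.96 + 5.60) = 7.51 V.
With the load, R_g becomes R_g‖R_L = 4.100 kΩ, so V = 15.5 × 4.100/10.06 = 6.32 V.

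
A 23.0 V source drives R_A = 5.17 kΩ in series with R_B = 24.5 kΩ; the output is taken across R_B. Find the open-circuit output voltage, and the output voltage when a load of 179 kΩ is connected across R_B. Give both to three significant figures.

Unloaded: 19.0 V; loaded: 18.5 V

Open-circuit: V = 23.0 × 24.5/(5.17 + 24.5) = 19.0 V.
With the load, R_B becomes R_B‖R_L = 21.55 kΩ, so V = 23.0 × 21.55/26.72 = 18.5 V.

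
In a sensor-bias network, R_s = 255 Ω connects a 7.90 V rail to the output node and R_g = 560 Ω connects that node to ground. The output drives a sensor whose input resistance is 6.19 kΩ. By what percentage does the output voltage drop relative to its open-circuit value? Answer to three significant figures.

2.75 %

The divider's output (Thévenin) resistance is R_s‖R_g = 175.2 Ω.
Fractional drop under load = R_th/(R_th + R_L) = 175.2 / (175.2 + 6190) = 0.02753.
So the output falls by 2.75 %.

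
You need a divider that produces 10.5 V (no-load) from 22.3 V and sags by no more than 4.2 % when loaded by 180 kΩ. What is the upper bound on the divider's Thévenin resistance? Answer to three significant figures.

Loading drop = R_th/(R_th + R_L) ≤ 0.0420, so R_th ≤ R_L · ε/(1−ε) = 180 kΩ × 0.0420/0.9580 = 7.89 kΩ.

R_th ≤ 7.89 kΩ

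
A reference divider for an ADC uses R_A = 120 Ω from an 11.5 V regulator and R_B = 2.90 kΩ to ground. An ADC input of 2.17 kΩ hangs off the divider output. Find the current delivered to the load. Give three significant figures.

I_L ≈ 4.83 mA

R_B‖R_L = 1241 Ω; V_out = 11.5 × 1241/1361 = 10.49 V.
I_L = V_out / R_L = 10.49 / 2.17 kΩ = 4.83 mA.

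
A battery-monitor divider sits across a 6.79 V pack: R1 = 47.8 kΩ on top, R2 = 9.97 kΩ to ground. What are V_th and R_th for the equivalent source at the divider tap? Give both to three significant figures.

V_th = 1.17 V, R_th = 8.25 kΩ

V_th is the open-circuit tap voltage: 6.79 × 9.97/(47.8 + 9.97) = 1.17 V.
With the supply zeroed, R1 and R2 appear in parallel from the tap: R_th = R1‖R2 = (47.8 × 9.97)/57.77 = 8.25 kΩ.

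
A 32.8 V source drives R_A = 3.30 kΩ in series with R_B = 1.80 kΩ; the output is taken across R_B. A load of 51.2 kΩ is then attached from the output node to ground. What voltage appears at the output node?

V_out ≈ 11.3 V

The load sits in parallel with R_B: R_B‖R_L = (1.80 × 51.2) / (1.80 + 51.2) = 1.739 kΩ.
V_out = 32.8 × 1.739 / (3.30 + 1.739) = 32.8 × 1.739/5.039 = 11.3 V.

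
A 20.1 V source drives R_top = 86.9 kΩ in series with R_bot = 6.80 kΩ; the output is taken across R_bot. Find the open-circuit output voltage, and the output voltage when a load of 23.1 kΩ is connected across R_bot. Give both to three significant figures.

Open-circuit: V = 20.1 × 6.80/(86.9 + 6.80) = 1.46 V.
With the load, R_bot becomes R_bot‖R_L = 5.254 kΩ, so V = 20.1 × 5.254/92.15 = 1.15 V.

Unloaded: 1.46 V; loaded: 1.15 V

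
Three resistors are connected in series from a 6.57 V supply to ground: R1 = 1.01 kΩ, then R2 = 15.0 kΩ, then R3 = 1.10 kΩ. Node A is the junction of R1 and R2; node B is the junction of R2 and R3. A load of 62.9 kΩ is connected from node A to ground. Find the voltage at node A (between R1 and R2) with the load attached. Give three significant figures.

V ≈ 6.09 V

Below node A the series string R2+R3 = 16.10 kΩ sits in parallel with the 62.9 kΩ load: 12.82 kΩ.
V_A = 6.57 × 12.82/(1.01 + 12.82) = 6.09 V.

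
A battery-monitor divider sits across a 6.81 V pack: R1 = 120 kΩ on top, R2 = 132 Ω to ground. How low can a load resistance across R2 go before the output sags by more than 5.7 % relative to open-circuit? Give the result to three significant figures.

R_L(min) ≈ 2.18 kΩ

Output resistance R_th = R1‖R2 = (120000 × 132)/120100 = 131.9 Ω.
The fractional drop is R_th/(R_th + R_L); requiring this ≤ 0.0570 gives R_L ≥ R_th(1/0.0570 − 1) = 131.9 × 16.54 = 2.18 kΩ.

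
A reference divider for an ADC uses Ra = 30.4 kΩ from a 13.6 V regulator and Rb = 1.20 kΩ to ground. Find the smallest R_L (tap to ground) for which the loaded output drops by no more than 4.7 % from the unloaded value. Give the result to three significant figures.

Output resistance R_th = Ra‖Rb = (30.4 × 1.20)/31.60 = 1.154 kΩ.
The fractional drop is R_th/(R_th + R_L); requiring this ≤ 0.0470 gives R_L ≥ R_th(1/0.0470 − 1) = 1.154 × 20.28 = 23.4 kΩ.

R_L(min) ≈ 23.4 kΩ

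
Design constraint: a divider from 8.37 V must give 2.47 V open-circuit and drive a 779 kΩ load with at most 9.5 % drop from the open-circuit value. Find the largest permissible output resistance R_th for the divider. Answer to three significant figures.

R_th ≤ 81.8 kΩ

Loading drop = R_th/(R_th + R_L) ≤ 0.0950, so R_th ≤ R_L · ε/(1−ε) = 779 kΩ × 0.0950/0.9050 = 81.8 kΩ.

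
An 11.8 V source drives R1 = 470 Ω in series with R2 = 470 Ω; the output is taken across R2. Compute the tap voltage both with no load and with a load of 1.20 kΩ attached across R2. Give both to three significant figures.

Open-circuit: V = 11.8 × 470/(470 + 470) = 5.90 V.
With the load, R2 becomes R2‖R_L = 337.7 Ω, so V = 11.8 × 337.7/807.7 = 4.93 V.

Unloaded: 5.90 V; loaded: 4.93 V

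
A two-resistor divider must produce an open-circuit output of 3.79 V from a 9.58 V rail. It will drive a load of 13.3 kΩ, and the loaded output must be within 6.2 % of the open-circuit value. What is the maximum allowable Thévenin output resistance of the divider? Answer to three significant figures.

Loading drop = R_th/(R_th + R_L) ≤ 0.0620, so R_th ≤ R_L · ε/(1−ε) = 13.3 kΩ × 0.0620/0.9380 = 879 Ω.
(Any R1, R2 with R2/(R1+R2) = 0.396 and R1‖R2 ≤ 879 Ω will meet the spec.)

R_th ≤ 879 Ω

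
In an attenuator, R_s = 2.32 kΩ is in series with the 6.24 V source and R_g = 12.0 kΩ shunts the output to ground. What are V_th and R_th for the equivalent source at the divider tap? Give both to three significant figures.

V_th is the open-circuit tap voltage: 6.24 × 12.0/(2.32 + 12.0) = 5.23 V.
With the supply zeroed, R_s and R_g appear in parallel from the tap: R_th = R_s‖R_g = (2.32 × 12.0)/14.32 = 1.94 kΩ.

V_th = 5.23 V, R_th = 1.94 kΩ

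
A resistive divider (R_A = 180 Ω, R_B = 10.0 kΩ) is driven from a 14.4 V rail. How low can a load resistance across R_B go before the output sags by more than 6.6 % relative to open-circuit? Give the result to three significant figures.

Output resistance R_th = R_A‖R_B = (180 × 10000)/10180 = 176.8 Ω.
The fractional drop is R_th/(R_th + R_L); requiring this ≤ 0.0660 gives R_L ≥ R_th(1/0.0660 − 1) = 176.8 × 14.15 = 2.50 kΩ.

R_L(min) ≈ 2.50 kΩ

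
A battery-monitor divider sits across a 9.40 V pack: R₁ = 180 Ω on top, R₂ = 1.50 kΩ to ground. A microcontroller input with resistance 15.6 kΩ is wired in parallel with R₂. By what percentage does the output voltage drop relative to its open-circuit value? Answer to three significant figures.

The divider's output (Thévenin) resistance is R₁‖R₂ = 160.7 Ω.
Fractional drop under load = R_th/(R_th + R_L) = 160.7 / (160.7 + 15600) = 0.01020.
So the output falls by 1.02 %.

1.02 %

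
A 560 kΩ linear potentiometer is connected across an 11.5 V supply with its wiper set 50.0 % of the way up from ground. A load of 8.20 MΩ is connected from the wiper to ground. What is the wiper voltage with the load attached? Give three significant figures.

The wiper splits the pot into (1−α)R = 280.0 kΩ above and αR = 280.0 kΩ below.
Lower section ‖ load = 270.8 kΩ.
V_wiper = 11.5 × 270.8/(280.0 + 270.8) = 5.65 V.

V ≈ 5.65 V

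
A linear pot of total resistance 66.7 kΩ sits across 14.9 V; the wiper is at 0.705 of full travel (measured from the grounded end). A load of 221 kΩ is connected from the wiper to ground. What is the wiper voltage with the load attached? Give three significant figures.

The wiper splits the pot into (1−α)R = 19.68 kΩ above and αR = 47.02 kΩ below.
Lower section ‖ load = 38.77 kΩ.
V_wiper = 14.9 × 38.77/(19.68 + 38.77) = 9.88 V.

V ≈ 9.88 V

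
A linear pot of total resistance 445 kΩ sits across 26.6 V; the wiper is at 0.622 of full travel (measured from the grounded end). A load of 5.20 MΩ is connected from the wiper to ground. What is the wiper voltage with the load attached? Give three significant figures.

The wiper splits the pot into (1−α)R = 168.2 kΩ above and αR = 276.8 kΩ below.
Lower section ‖ load = 262.8 kΩ.
V_wiper = 26.6 × 262.8/(168.2 + 262.8) = 16.2 V.

V ≈ 16.2 V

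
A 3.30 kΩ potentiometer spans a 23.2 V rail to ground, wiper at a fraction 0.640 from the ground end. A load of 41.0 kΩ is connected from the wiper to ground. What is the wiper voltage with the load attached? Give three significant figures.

V ≈ 14.6 V

The wiper splits the pot into (1−α)R = 1.188 kΩ above and αR = 2.112 kΩ below.
Lower section ‖ load = 2.009 kΩ.
V_wiper = 23.2 × 2.009/(1.188 + 2.009) = 14.6 V.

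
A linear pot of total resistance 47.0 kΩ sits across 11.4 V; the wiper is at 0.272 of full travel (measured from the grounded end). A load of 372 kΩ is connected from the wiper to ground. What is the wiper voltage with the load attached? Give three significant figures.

The wiper splits the pot into (1−α)R = 34.22 kΩ above and αR = 12.78 kΩ below.
Lower section ‖ load = 12.36 kΩ.
V_wiper = 11.4 × 12.36/(34.22 + 12.36) = 3.03 V.

V ≈ 3.03 V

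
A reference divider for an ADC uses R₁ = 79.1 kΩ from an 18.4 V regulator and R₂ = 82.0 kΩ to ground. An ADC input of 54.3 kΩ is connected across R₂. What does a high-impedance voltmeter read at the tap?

V_out ≈ 5.38 V

The load sits in parallel with R₂: R₂‖R_L = (82.0 × 54.3) / (82.0 + 54.3) = 32.67 kΩ.
V_out = 18.4 × 32.67 / (79.1 + 32.67) = 18.4 × 32.67/111.8 = 5.38 V.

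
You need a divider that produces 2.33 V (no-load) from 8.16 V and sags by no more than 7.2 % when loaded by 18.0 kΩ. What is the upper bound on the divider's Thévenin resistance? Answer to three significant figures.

Loading drop = R_th/(R_th + R_L) ≤ 0.0720, so R_th ≤ R_L · ε/(1−ε) = 18.0 kΩ × 0.0720/0.9280 = 1.40 kΩ.

R_th ≤ 1.40 kΩ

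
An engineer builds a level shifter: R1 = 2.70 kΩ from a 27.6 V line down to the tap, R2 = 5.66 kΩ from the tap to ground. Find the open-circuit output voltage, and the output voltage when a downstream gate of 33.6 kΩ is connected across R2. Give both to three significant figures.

Open-circuit: V = 27.6 × 5.66/(2.70 + 5.66) = 18.7 V.
With the load, R2 becomes R2‖R_L = 4.844 kΩ, so V = 27.6 × 4.844/7.544 = 17.7 V.

Unloaded: 18.7 V; loaded: 17.7 V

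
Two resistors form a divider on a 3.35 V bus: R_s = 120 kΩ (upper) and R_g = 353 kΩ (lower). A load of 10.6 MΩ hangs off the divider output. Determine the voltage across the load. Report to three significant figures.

The load sits in parallel with R_g: R_g‖R_L = (353 × 10600) / (353 + 10600) = 341.6 kΩ.
V_out = 3.35 × 341.6 / (120 + 341.6) = 3.35 × 341.6/461.6 = 2.48 V.
(Unloaded it would have been 2.50 V.)

V_out ≈ 2.48 V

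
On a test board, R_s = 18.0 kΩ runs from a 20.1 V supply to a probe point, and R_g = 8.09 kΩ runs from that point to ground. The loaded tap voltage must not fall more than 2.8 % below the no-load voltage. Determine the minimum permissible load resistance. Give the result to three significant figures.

R_L(min) ≈ 194 kΩ

Output resistance R_th = R_s‖R_g = (18.0 × 8.09)/26.09 = 5.581 kΩ.
The fractional drop is R_th/(R_th + R_L); requiring this ≤ 0.0280 gives R_L ≥ R_th(1/0.0280 − 1) = 5.581 × 34.71 = 194 kΩ.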